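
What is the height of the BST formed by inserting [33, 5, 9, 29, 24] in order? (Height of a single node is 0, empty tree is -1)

Insertion order: [33, 5, 9, 29, 24]
Tree (level-order array): [33, 5, None, None, 9, None, 29, 24]
Compute height bottom-up (empty subtree = -1):
  height(24) = 1 + max(-1, -1) = 0
  height(29) = 1 + max(0, -1) = 1
  height(9) = 1 + max(-1, 1) = 2
  height(5) = 1 + max(-1, 2) = 3
  height(33) = 1 + max(3, -1) = 4
Height = 4


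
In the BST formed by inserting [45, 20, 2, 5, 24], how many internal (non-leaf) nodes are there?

Tree built from: [45, 20, 2, 5, 24]
Tree (level-order array): [45, 20, None, 2, 24, None, 5]
Rule: An internal node has at least one child.
Per-node child counts:
  node 45: 1 child(ren)
  node 20: 2 child(ren)
  node 2: 1 child(ren)
  node 5: 0 child(ren)
  node 24: 0 child(ren)
Matching nodes: [45, 20, 2]
Count of internal (non-leaf) nodes: 3


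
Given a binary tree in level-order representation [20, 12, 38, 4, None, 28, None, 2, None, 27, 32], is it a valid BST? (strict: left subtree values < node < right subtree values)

Level-order array: [20, 12, 38, 4, None, 28, None, 2, None, 27, 32]
Validate using subtree bounds (lo, hi): at each node, require lo < value < hi,
then recurse left with hi=value and right with lo=value.
Preorder trace (stopping at first violation):
  at node 20 with bounds (-inf, +inf): OK
  at node 12 with bounds (-inf, 20): OK
  at node 4 with bounds (-inf, 12): OK
  at node 2 with bounds (-inf, 4): OK
  at node 38 with bounds (20, +inf): OK
  at node 28 with bounds (20, 38): OK
  at node 27 with bounds (20, 28): OK
  at node 32 with bounds (28, 38): OK
No violation found at any node.
Result: Valid BST


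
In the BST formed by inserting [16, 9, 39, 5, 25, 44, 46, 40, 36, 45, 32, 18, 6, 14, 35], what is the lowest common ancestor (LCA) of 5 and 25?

Tree insertion order: [16, 9, 39, 5, 25, 44, 46, 40, 36, 45, 32, 18, 6, 14, 35]
Tree (level-order array): [16, 9, 39, 5, 14, 25, 44, None, 6, None, None, 18, 36, 40, 46, None, None, None, None, 32, None, None, None, 45, None, None, 35]
In a BST, the LCA of p=5, q=25 is the first node v on the
root-to-leaf path with p <= v <= q (go left if both < v, right if both > v).
Walk from root:
  at 16: 5 <= 16 <= 25, this is the LCA
LCA = 16


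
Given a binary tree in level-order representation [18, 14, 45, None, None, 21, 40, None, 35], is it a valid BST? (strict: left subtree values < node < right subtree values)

Level-order array: [18, 14, 45, None, None, 21, 40, None, 35]
Validate using subtree bounds (lo, hi): at each node, require lo < value < hi,
then recurse left with hi=value and right with lo=value.
Preorder trace (stopping at first violation):
  at node 18 with bounds (-inf, +inf): OK
  at node 14 with bounds (-inf, 18): OK
  at node 45 with bounds (18, +inf): OK
  at node 21 with bounds (18, 45): OK
  at node 35 with bounds (21, 45): OK
  at node 40 with bounds (45, +inf): VIOLATION
Node 40 violates its bound: not (45 < 40 < +inf).
Result: Not a valid BST


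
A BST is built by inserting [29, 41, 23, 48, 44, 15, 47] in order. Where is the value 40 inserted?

Starting tree (level order): [29, 23, 41, 15, None, None, 48, None, None, 44, None, None, 47]
Insertion path: 29 -> 41
Result: insert 40 as left child of 41
Final tree (level order): [29, 23, 41, 15, None, 40, 48, None, None, None, None, 44, None, None, 47]


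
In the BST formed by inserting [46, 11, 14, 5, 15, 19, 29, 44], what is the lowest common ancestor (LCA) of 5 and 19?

Tree insertion order: [46, 11, 14, 5, 15, 19, 29, 44]
Tree (level-order array): [46, 11, None, 5, 14, None, None, None, 15, None, 19, None, 29, None, 44]
In a BST, the LCA of p=5, q=19 is the first node v on the
root-to-leaf path with p <= v <= q (go left if both < v, right if both > v).
Walk from root:
  at 46: both 5 and 19 < 46, go left
  at 11: 5 <= 11 <= 19, this is the LCA
LCA = 11


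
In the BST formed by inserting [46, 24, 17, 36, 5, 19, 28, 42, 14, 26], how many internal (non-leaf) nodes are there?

Tree built from: [46, 24, 17, 36, 5, 19, 28, 42, 14, 26]
Tree (level-order array): [46, 24, None, 17, 36, 5, 19, 28, 42, None, 14, None, None, 26]
Rule: An internal node has at least one child.
Per-node child counts:
  node 46: 1 child(ren)
  node 24: 2 child(ren)
  node 17: 2 child(ren)
  node 5: 1 child(ren)
  node 14: 0 child(ren)
  node 19: 0 child(ren)
  node 36: 2 child(ren)
  node 28: 1 child(ren)
  node 26: 0 child(ren)
  node 42: 0 child(ren)
Matching nodes: [46, 24, 17, 5, 36, 28]
Count of internal (non-leaf) nodes: 6


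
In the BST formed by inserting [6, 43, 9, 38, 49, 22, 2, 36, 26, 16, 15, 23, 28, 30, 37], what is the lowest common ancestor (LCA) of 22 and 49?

Tree insertion order: [6, 43, 9, 38, 49, 22, 2, 36, 26, 16, 15, 23, 28, 30, 37]
Tree (level-order array): [6, 2, 43, None, None, 9, 49, None, 38, None, None, 22, None, 16, 36, 15, None, 26, 37, None, None, 23, 28, None, None, None, None, None, 30]
In a BST, the LCA of p=22, q=49 is the first node v on the
root-to-leaf path with p <= v <= q (go left if both < v, right if both > v).
Walk from root:
  at 6: both 22 and 49 > 6, go right
  at 43: 22 <= 43 <= 49, this is the LCA
LCA = 43


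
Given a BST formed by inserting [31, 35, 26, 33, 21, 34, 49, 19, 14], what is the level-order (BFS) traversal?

Tree insertion order: [31, 35, 26, 33, 21, 34, 49, 19, 14]
Tree (level-order array): [31, 26, 35, 21, None, 33, 49, 19, None, None, 34, None, None, 14]
BFS from the root, enqueuing left then right child of each popped node:
  queue [31] -> pop 31, enqueue [26, 35], visited so far: [31]
  queue [26, 35] -> pop 26, enqueue [21], visited so far: [31, 26]
  queue [35, 21] -> pop 35, enqueue [33, 49], visited so far: [31, 26, 35]
  queue [21, 33, 49] -> pop 21, enqueue [19], visited so far: [31, 26, 35, 21]
  queue [33, 49, 19] -> pop 33, enqueue [34], visited so far: [31, 26, 35, 21, 33]
  queue [49, 19, 34] -> pop 49, enqueue [none], visited so far: [31, 26, 35, 21, 33, 49]
  queue [19, 34] -> pop 19, enqueue [14], visited so far: [31, 26, 35, 21, 33, 49, 19]
  queue [34, 14] -> pop 34, enqueue [none], visited so far: [31, 26, 35, 21, 33, 49, 19, 34]
  queue [14] -> pop 14, enqueue [none], visited so far: [31, 26, 35, 21, 33, 49, 19, 34, 14]
Result: [31, 26, 35, 21, 33, 49, 19, 34, 14]


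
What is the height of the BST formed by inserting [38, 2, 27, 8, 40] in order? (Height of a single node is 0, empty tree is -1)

Insertion order: [38, 2, 27, 8, 40]
Tree (level-order array): [38, 2, 40, None, 27, None, None, 8]
Compute height bottom-up (empty subtree = -1):
  height(8) = 1 + max(-1, -1) = 0
  height(27) = 1 + max(0, -1) = 1
  height(2) = 1 + max(-1, 1) = 2
  height(40) = 1 + max(-1, -1) = 0
  height(38) = 1 + max(2, 0) = 3
Height = 3


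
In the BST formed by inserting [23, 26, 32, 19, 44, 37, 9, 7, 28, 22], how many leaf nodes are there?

Tree built from: [23, 26, 32, 19, 44, 37, 9, 7, 28, 22]
Tree (level-order array): [23, 19, 26, 9, 22, None, 32, 7, None, None, None, 28, 44, None, None, None, None, 37]
Rule: A leaf has 0 children.
Per-node child counts:
  node 23: 2 child(ren)
  node 19: 2 child(ren)
  node 9: 1 child(ren)
  node 7: 0 child(ren)
  node 22: 0 child(ren)
  node 26: 1 child(ren)
  node 32: 2 child(ren)
  node 28: 0 child(ren)
  node 44: 1 child(ren)
  node 37: 0 child(ren)
Matching nodes: [7, 22, 28, 37]
Count of leaf nodes: 4


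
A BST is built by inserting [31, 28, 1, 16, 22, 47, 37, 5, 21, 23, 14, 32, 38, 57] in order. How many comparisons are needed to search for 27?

Search path for 27: 31 -> 28 -> 1 -> 16 -> 22 -> 23
Found: False
Comparisons: 6


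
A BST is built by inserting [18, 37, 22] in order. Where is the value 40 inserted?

Starting tree (level order): [18, None, 37, 22]
Insertion path: 18 -> 37
Result: insert 40 as right child of 37
Final tree (level order): [18, None, 37, 22, 40]


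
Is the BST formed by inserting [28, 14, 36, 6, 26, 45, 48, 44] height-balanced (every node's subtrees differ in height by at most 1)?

Tree (level-order array): [28, 14, 36, 6, 26, None, 45, None, None, None, None, 44, 48]
Definition: a tree is height-balanced if, at every node, |h(left) - h(right)| <= 1 (empty subtree has height -1).
Bottom-up per-node check:
  node 6: h_left=-1, h_right=-1, diff=0 [OK], height=0
  node 26: h_left=-1, h_right=-1, diff=0 [OK], height=0
  node 14: h_left=0, h_right=0, diff=0 [OK], height=1
  node 44: h_left=-1, h_right=-1, diff=0 [OK], height=0
  node 48: h_left=-1, h_right=-1, diff=0 [OK], height=0
  node 45: h_left=0, h_right=0, diff=0 [OK], height=1
  node 36: h_left=-1, h_right=1, diff=2 [FAIL (|-1-1|=2 > 1)], height=2
  node 28: h_left=1, h_right=2, diff=1 [OK], height=3
Node 36 violates the condition: |-1 - 1| = 2 > 1.
Result: Not balanced


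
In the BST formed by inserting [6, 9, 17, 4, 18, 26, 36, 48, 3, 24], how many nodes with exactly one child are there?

Tree built from: [6, 9, 17, 4, 18, 26, 36, 48, 3, 24]
Tree (level-order array): [6, 4, 9, 3, None, None, 17, None, None, None, 18, None, 26, 24, 36, None, None, None, 48]
Rule: These are nodes with exactly 1 non-null child.
Per-node child counts:
  node 6: 2 child(ren)
  node 4: 1 child(ren)
  node 3: 0 child(ren)
  node 9: 1 child(ren)
  node 17: 1 child(ren)
  node 18: 1 child(ren)
  node 26: 2 child(ren)
  node 24: 0 child(ren)
  node 36: 1 child(ren)
  node 48: 0 child(ren)
Matching nodes: [4, 9, 17, 18, 36]
Count of nodes with exactly one child: 5


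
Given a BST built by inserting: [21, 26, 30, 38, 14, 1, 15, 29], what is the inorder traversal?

Tree insertion order: [21, 26, 30, 38, 14, 1, 15, 29]
Tree (level-order array): [21, 14, 26, 1, 15, None, 30, None, None, None, None, 29, 38]
Inorder traversal: [1, 14, 15, 21, 26, 29, 30, 38]


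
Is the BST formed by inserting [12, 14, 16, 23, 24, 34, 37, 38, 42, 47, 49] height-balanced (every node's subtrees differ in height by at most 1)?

Tree (level-order array): [12, None, 14, None, 16, None, 23, None, 24, None, 34, None, 37, None, 38, None, 42, None, 47, None, 49]
Definition: a tree is height-balanced if, at every node, |h(left) - h(right)| <= 1 (empty subtree has height -1).
Bottom-up per-node check:
  node 49: h_left=-1, h_right=-1, diff=0 [OK], height=0
  node 47: h_left=-1, h_right=0, diff=1 [OK], height=1
  node 42: h_left=-1, h_right=1, diff=2 [FAIL (|-1-1|=2 > 1)], height=2
  node 38: h_left=-1, h_right=2, diff=3 [FAIL (|-1-2|=3 > 1)], height=3
  node 37: h_left=-1, h_right=3, diff=4 [FAIL (|-1-3|=4 > 1)], height=4
  node 34: h_left=-1, h_right=4, diff=5 [FAIL (|-1-4|=5 > 1)], height=5
  node 24: h_left=-1, h_right=5, diff=6 [FAIL (|-1-5|=6 > 1)], height=6
  node 23: h_left=-1, h_right=6, diff=7 [FAIL (|-1-6|=7 > 1)], height=7
  node 16: h_left=-1, h_right=7, diff=8 [FAIL (|-1-7|=8 > 1)], height=8
  node 14: h_left=-1, h_right=8, diff=9 [FAIL (|-1-8|=9 > 1)], height=9
  node 12: h_left=-1, h_right=9, diff=10 [FAIL (|-1-9|=10 > 1)], height=10
Node 42 violates the condition: |-1 - 1| = 2 > 1.
Result: Not balanced


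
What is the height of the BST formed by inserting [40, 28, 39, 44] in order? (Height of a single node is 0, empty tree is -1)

Insertion order: [40, 28, 39, 44]
Tree (level-order array): [40, 28, 44, None, 39]
Compute height bottom-up (empty subtree = -1):
  height(39) = 1 + max(-1, -1) = 0
  height(28) = 1 + max(-1, 0) = 1
  height(44) = 1 + max(-1, -1) = 0
  height(40) = 1 + max(1, 0) = 2
Height = 2


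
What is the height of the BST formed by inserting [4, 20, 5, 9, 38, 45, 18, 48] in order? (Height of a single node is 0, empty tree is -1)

Insertion order: [4, 20, 5, 9, 38, 45, 18, 48]
Tree (level-order array): [4, None, 20, 5, 38, None, 9, None, 45, None, 18, None, 48]
Compute height bottom-up (empty subtree = -1):
  height(18) = 1 + max(-1, -1) = 0
  height(9) = 1 + max(-1, 0) = 1
  height(5) = 1 + max(-1, 1) = 2
  height(48) = 1 + max(-1, -1) = 0
  height(45) = 1 + max(-1, 0) = 1
  height(38) = 1 + max(-1, 1) = 2
  height(20) = 1 + max(2, 2) = 3
  height(4) = 1 + max(-1, 3) = 4
Height = 4


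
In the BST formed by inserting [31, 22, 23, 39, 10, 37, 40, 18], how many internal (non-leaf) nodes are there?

Tree built from: [31, 22, 23, 39, 10, 37, 40, 18]
Tree (level-order array): [31, 22, 39, 10, 23, 37, 40, None, 18]
Rule: An internal node has at least one child.
Per-node child counts:
  node 31: 2 child(ren)
  node 22: 2 child(ren)
  node 10: 1 child(ren)
  node 18: 0 child(ren)
  node 23: 0 child(ren)
  node 39: 2 child(ren)
  node 37: 0 child(ren)
  node 40: 0 child(ren)
Matching nodes: [31, 22, 10, 39]
Count of internal (non-leaf) nodes: 4


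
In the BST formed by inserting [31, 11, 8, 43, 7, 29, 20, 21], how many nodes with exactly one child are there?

Tree built from: [31, 11, 8, 43, 7, 29, 20, 21]
Tree (level-order array): [31, 11, 43, 8, 29, None, None, 7, None, 20, None, None, None, None, 21]
Rule: These are nodes with exactly 1 non-null child.
Per-node child counts:
  node 31: 2 child(ren)
  node 11: 2 child(ren)
  node 8: 1 child(ren)
  node 7: 0 child(ren)
  node 29: 1 child(ren)
  node 20: 1 child(ren)
  node 21: 0 child(ren)
  node 43: 0 child(ren)
Matching nodes: [8, 29, 20]
Count of nodes with exactly one child: 3


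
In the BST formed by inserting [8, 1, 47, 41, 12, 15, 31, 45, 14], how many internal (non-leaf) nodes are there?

Tree built from: [8, 1, 47, 41, 12, 15, 31, 45, 14]
Tree (level-order array): [8, 1, 47, None, None, 41, None, 12, 45, None, 15, None, None, 14, 31]
Rule: An internal node has at least one child.
Per-node child counts:
  node 8: 2 child(ren)
  node 1: 0 child(ren)
  node 47: 1 child(ren)
  node 41: 2 child(ren)
  node 12: 1 child(ren)
  node 15: 2 child(ren)
  node 14: 0 child(ren)
  node 31: 0 child(ren)
  node 45: 0 child(ren)
Matching nodes: [8, 47, 41, 12, 15]
Count of internal (non-leaf) nodes: 5


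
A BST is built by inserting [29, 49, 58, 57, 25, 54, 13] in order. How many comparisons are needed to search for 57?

Search path for 57: 29 -> 49 -> 58 -> 57
Found: True
Comparisons: 4


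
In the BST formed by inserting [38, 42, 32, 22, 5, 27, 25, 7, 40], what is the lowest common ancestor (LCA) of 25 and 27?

Tree insertion order: [38, 42, 32, 22, 5, 27, 25, 7, 40]
Tree (level-order array): [38, 32, 42, 22, None, 40, None, 5, 27, None, None, None, 7, 25]
In a BST, the LCA of p=25, q=27 is the first node v on the
root-to-leaf path with p <= v <= q (go left if both < v, right if both > v).
Walk from root:
  at 38: both 25 and 27 < 38, go left
  at 32: both 25 and 27 < 32, go left
  at 22: both 25 and 27 > 22, go right
  at 27: 25 <= 27 <= 27, this is the LCA
LCA = 27


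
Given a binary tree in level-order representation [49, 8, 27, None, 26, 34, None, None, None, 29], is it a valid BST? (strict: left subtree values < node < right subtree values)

Level-order array: [49, 8, 27, None, 26, 34, None, None, None, 29]
Validate using subtree bounds (lo, hi): at each node, require lo < value < hi,
then recurse left with hi=value and right with lo=value.
Preorder trace (stopping at first violation):
  at node 49 with bounds (-inf, +inf): OK
  at node 8 with bounds (-inf, 49): OK
  at node 26 with bounds (8, 49): OK
  at node 27 with bounds (49, +inf): VIOLATION
Node 27 violates its bound: not (49 < 27 < +inf).
Result: Not a valid BST


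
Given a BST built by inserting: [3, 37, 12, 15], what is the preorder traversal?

Tree insertion order: [3, 37, 12, 15]
Tree (level-order array): [3, None, 37, 12, None, None, 15]
Preorder traversal: [3, 37, 12, 15]


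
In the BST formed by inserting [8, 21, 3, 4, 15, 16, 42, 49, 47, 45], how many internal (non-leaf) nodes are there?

Tree built from: [8, 21, 3, 4, 15, 16, 42, 49, 47, 45]
Tree (level-order array): [8, 3, 21, None, 4, 15, 42, None, None, None, 16, None, 49, None, None, 47, None, 45]
Rule: An internal node has at least one child.
Per-node child counts:
  node 8: 2 child(ren)
  node 3: 1 child(ren)
  node 4: 0 child(ren)
  node 21: 2 child(ren)
  node 15: 1 child(ren)
  node 16: 0 child(ren)
  node 42: 1 child(ren)
  node 49: 1 child(ren)
  node 47: 1 child(ren)
  node 45: 0 child(ren)
Matching nodes: [8, 3, 21, 15, 42, 49, 47]
Count of internal (non-leaf) nodes: 7


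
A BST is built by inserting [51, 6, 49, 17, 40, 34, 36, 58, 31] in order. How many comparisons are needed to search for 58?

Search path for 58: 51 -> 58
Found: True
Comparisons: 2


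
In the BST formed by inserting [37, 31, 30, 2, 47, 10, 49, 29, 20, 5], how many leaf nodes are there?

Tree built from: [37, 31, 30, 2, 47, 10, 49, 29, 20, 5]
Tree (level-order array): [37, 31, 47, 30, None, None, 49, 2, None, None, None, None, 10, 5, 29, None, None, 20]
Rule: A leaf has 0 children.
Per-node child counts:
  node 37: 2 child(ren)
  node 31: 1 child(ren)
  node 30: 1 child(ren)
  node 2: 1 child(ren)
  node 10: 2 child(ren)
  node 5: 0 child(ren)
  node 29: 1 child(ren)
  node 20: 0 child(ren)
  node 47: 1 child(ren)
  node 49: 0 child(ren)
Matching nodes: [5, 20, 49]
Count of leaf nodes: 3


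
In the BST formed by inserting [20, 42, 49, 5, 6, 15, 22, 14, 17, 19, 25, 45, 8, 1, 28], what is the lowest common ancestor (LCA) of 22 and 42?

Tree insertion order: [20, 42, 49, 5, 6, 15, 22, 14, 17, 19, 25, 45, 8, 1, 28]
Tree (level-order array): [20, 5, 42, 1, 6, 22, 49, None, None, None, 15, None, 25, 45, None, 14, 17, None, 28, None, None, 8, None, None, 19]
In a BST, the LCA of p=22, q=42 is the first node v on the
root-to-leaf path with p <= v <= q (go left if both < v, right if both > v).
Walk from root:
  at 20: both 22 and 42 > 20, go right
  at 42: 22 <= 42 <= 42, this is the LCA
LCA = 42


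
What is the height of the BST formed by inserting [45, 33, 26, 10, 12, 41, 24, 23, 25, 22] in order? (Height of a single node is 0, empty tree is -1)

Insertion order: [45, 33, 26, 10, 12, 41, 24, 23, 25, 22]
Tree (level-order array): [45, 33, None, 26, 41, 10, None, None, None, None, 12, None, 24, 23, 25, 22]
Compute height bottom-up (empty subtree = -1):
  height(22) = 1 + max(-1, -1) = 0
  height(23) = 1 + max(0, -1) = 1
  height(25) = 1 + max(-1, -1) = 0
  height(24) = 1 + max(1, 0) = 2
  height(12) = 1 + max(-1, 2) = 3
  height(10) = 1 + max(-1, 3) = 4
  height(26) = 1 + max(4, -1) = 5
  height(41) = 1 + max(-1, -1) = 0
  height(33) = 1 + max(5, 0) = 6
  height(45) = 1 + max(6, -1) = 7
Height = 7


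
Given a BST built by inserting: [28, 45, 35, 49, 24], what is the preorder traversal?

Tree insertion order: [28, 45, 35, 49, 24]
Tree (level-order array): [28, 24, 45, None, None, 35, 49]
Preorder traversal: [28, 24, 45, 35, 49]


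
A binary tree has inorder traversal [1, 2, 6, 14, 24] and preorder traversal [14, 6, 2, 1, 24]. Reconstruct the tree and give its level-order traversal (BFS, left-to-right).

Inorder:  [1, 2, 6, 14, 24]
Preorder: [14, 6, 2, 1, 24]
Algorithm: preorder visits root first, so consume preorder in order;
for each root, split the current inorder slice at that value into
left-subtree inorder and right-subtree inorder, then recurse.
Recursive splits:
  root=14; inorder splits into left=[1, 2, 6], right=[24]
  root=6; inorder splits into left=[1, 2], right=[]
  root=2; inorder splits into left=[1], right=[]
  root=1; inorder splits into left=[], right=[]
  root=24; inorder splits into left=[], right=[]
Reconstructed level-order: [14, 6, 24, 2, 1]


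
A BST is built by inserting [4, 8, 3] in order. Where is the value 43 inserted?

Starting tree (level order): [4, 3, 8]
Insertion path: 4 -> 8
Result: insert 43 as right child of 8
Final tree (level order): [4, 3, 8, None, None, None, 43]


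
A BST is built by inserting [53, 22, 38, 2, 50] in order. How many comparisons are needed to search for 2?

Search path for 2: 53 -> 22 -> 2
Found: True
Comparisons: 3


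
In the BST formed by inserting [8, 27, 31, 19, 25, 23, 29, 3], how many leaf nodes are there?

Tree built from: [8, 27, 31, 19, 25, 23, 29, 3]
Tree (level-order array): [8, 3, 27, None, None, 19, 31, None, 25, 29, None, 23]
Rule: A leaf has 0 children.
Per-node child counts:
  node 8: 2 child(ren)
  node 3: 0 child(ren)
  node 27: 2 child(ren)
  node 19: 1 child(ren)
  node 25: 1 child(ren)
  node 23: 0 child(ren)
  node 31: 1 child(ren)
  node 29: 0 child(ren)
Matching nodes: [3, 23, 29]
Count of leaf nodes: 3


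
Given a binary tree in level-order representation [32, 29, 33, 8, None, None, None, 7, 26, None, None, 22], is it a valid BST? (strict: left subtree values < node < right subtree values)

Level-order array: [32, 29, 33, 8, None, None, None, 7, 26, None, None, 22]
Validate using subtree bounds (lo, hi): at each node, require lo < value < hi,
then recurse left with hi=value and right with lo=value.
Preorder trace (stopping at first violation):
  at node 32 with bounds (-inf, +inf): OK
  at node 29 with bounds (-inf, 32): OK
  at node 8 with bounds (-inf, 29): OK
  at node 7 with bounds (-inf, 8): OK
  at node 26 with bounds (8, 29): OK
  at node 22 with bounds (8, 26): OK
  at node 33 with bounds (32, +inf): OK
No violation found at any node.
Result: Valid BST


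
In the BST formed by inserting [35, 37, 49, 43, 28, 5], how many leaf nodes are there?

Tree built from: [35, 37, 49, 43, 28, 5]
Tree (level-order array): [35, 28, 37, 5, None, None, 49, None, None, 43]
Rule: A leaf has 0 children.
Per-node child counts:
  node 35: 2 child(ren)
  node 28: 1 child(ren)
  node 5: 0 child(ren)
  node 37: 1 child(ren)
  node 49: 1 child(ren)
  node 43: 0 child(ren)
Matching nodes: [5, 43]
Count of leaf nodes: 2


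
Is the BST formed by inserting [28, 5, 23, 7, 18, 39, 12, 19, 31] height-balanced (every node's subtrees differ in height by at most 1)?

Tree (level-order array): [28, 5, 39, None, 23, 31, None, 7, None, None, None, None, 18, 12, 19]
Definition: a tree is height-balanced if, at every node, |h(left) - h(right)| <= 1 (empty subtree has height -1).
Bottom-up per-node check:
  node 12: h_left=-1, h_right=-1, diff=0 [OK], height=0
  node 19: h_left=-1, h_right=-1, diff=0 [OK], height=0
  node 18: h_left=0, h_right=0, diff=0 [OK], height=1
  node 7: h_left=-1, h_right=1, diff=2 [FAIL (|-1-1|=2 > 1)], height=2
  node 23: h_left=2, h_right=-1, diff=3 [FAIL (|2--1|=3 > 1)], height=3
  node 5: h_left=-1, h_right=3, diff=4 [FAIL (|-1-3|=4 > 1)], height=4
  node 31: h_left=-1, h_right=-1, diff=0 [OK], height=0
  node 39: h_left=0, h_right=-1, diff=1 [OK], height=1
  node 28: h_left=4, h_right=1, diff=3 [FAIL (|4-1|=3 > 1)], height=5
Node 7 violates the condition: |-1 - 1| = 2 > 1.
Result: Not balanced


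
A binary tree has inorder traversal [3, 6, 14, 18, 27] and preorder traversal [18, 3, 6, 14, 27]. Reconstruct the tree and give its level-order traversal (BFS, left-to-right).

Inorder:  [3, 6, 14, 18, 27]
Preorder: [18, 3, 6, 14, 27]
Algorithm: preorder visits root first, so consume preorder in order;
for each root, split the current inorder slice at that value into
left-subtree inorder and right-subtree inorder, then recurse.
Recursive splits:
  root=18; inorder splits into left=[3, 6, 14], right=[27]
  root=3; inorder splits into left=[], right=[6, 14]
  root=6; inorder splits into left=[], right=[14]
  root=14; inorder splits into left=[], right=[]
  root=27; inorder splits into left=[], right=[]
Reconstructed level-order: [18, 3, 27, 6, 14]


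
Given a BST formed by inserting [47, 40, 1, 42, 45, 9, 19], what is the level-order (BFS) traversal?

Tree insertion order: [47, 40, 1, 42, 45, 9, 19]
Tree (level-order array): [47, 40, None, 1, 42, None, 9, None, 45, None, 19]
BFS from the root, enqueuing left then right child of each popped node:
  queue [47] -> pop 47, enqueue [40], visited so far: [47]
  queue [40] -> pop 40, enqueue [1, 42], visited so far: [47, 40]
  queue [1, 42] -> pop 1, enqueue [9], visited so far: [47, 40, 1]
  queue [42, 9] -> pop 42, enqueue [45], visited so far: [47, 40, 1, 42]
  queue [9, 45] -> pop 9, enqueue [19], visited so far: [47, 40, 1, 42, 9]
  queue [45, 19] -> pop 45, enqueue [none], visited so far: [47, 40, 1, 42, 9, 45]
  queue [19] -> pop 19, enqueue [none], visited so far: [47, 40, 1, 42, 9, 45, 19]
Result: [47, 40, 1, 42, 9, 45, 19]


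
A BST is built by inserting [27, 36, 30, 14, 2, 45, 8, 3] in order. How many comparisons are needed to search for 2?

Search path for 2: 27 -> 14 -> 2
Found: True
Comparisons: 3


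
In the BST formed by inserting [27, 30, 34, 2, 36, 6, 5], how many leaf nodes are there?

Tree built from: [27, 30, 34, 2, 36, 6, 5]
Tree (level-order array): [27, 2, 30, None, 6, None, 34, 5, None, None, 36]
Rule: A leaf has 0 children.
Per-node child counts:
  node 27: 2 child(ren)
  node 2: 1 child(ren)
  node 6: 1 child(ren)
  node 5: 0 child(ren)
  node 30: 1 child(ren)
  node 34: 1 child(ren)
  node 36: 0 child(ren)
Matching nodes: [5, 36]
Count of leaf nodes: 2


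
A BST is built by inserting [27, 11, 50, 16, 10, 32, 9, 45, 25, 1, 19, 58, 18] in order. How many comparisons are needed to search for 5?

Search path for 5: 27 -> 11 -> 10 -> 9 -> 1
Found: False
Comparisons: 5


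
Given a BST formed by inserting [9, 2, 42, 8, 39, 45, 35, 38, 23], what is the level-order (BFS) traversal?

Tree insertion order: [9, 2, 42, 8, 39, 45, 35, 38, 23]
Tree (level-order array): [9, 2, 42, None, 8, 39, 45, None, None, 35, None, None, None, 23, 38]
BFS from the root, enqueuing left then right child of each popped node:
  queue [9] -> pop 9, enqueue [2, 42], visited so far: [9]
  queue [2, 42] -> pop 2, enqueue [8], visited so far: [9, 2]
  queue [42, 8] -> pop 42, enqueue [39, 45], visited so far: [9, 2, 42]
  queue [8, 39, 45] -> pop 8, enqueue [none], visited so far: [9, 2, 42, 8]
  queue [39, 45] -> pop 39, enqueue [35], visited so far: [9, 2, 42, 8, 39]
  queue [45, 35] -> pop 45, enqueue [none], visited so far: [9, 2, 42, 8, 39, 45]
  queue [35] -> pop 35, enqueue [23, 38], visited so far: [9, 2, 42, 8, 39, 45, 35]
  queue [23, 38] -> pop 23, enqueue [none], visited so far: [9, 2, 42, 8, 39, 45, 35, 23]
  queue [38] -> pop 38, enqueue [none], visited so far: [9, 2, 42, 8, 39, 45, 35, 23, 38]
Result: [9, 2, 42, 8, 39, 45, 35, 23, 38]


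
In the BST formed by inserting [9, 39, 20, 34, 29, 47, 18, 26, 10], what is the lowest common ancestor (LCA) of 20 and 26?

Tree insertion order: [9, 39, 20, 34, 29, 47, 18, 26, 10]
Tree (level-order array): [9, None, 39, 20, 47, 18, 34, None, None, 10, None, 29, None, None, None, 26]
In a BST, the LCA of p=20, q=26 is the first node v on the
root-to-leaf path with p <= v <= q (go left if both < v, right if both > v).
Walk from root:
  at 9: both 20 and 26 > 9, go right
  at 39: both 20 and 26 < 39, go left
  at 20: 20 <= 20 <= 26, this is the LCA
LCA = 20


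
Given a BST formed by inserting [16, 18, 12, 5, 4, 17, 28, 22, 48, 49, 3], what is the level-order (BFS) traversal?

Tree insertion order: [16, 18, 12, 5, 4, 17, 28, 22, 48, 49, 3]
Tree (level-order array): [16, 12, 18, 5, None, 17, 28, 4, None, None, None, 22, 48, 3, None, None, None, None, 49]
BFS from the root, enqueuing left then right child of each popped node:
  queue [16] -> pop 16, enqueue [12, 18], visited so far: [16]
  queue [12, 18] -> pop 12, enqueue [5], visited so far: [16, 12]
  queue [18, 5] -> pop 18, enqueue [17, 28], visited so far: [16, 12, 18]
  queue [5, 17, 28] -> pop 5, enqueue [4], visited so far: [16, 12, 18, 5]
  queue [17, 28, 4] -> pop 17, enqueue [none], visited so far: [16, 12, 18, 5, 17]
  queue [28, 4] -> pop 28, enqueue [22, 48], visited so far: [16, 12, 18, 5, 17, 28]
  queue [4, 22, 48] -> pop 4, enqueue [3], visited so far: [16, 12, 18, 5, 17, 28, 4]
  queue [22, 48, 3] -> pop 22, enqueue [none], visited so far: [16, 12, 18, 5, 17, 28, 4, 22]
  queue [48, 3] -> pop 48, enqueue [49], visited so far: [16, 12, 18, 5, 17, 28, 4, 22, 48]
  queue [3, 49] -> pop 3, enqueue [none], visited so far: [16, 12, 18, 5, 17, 28, 4, 22, 48, 3]
  queue [49] -> pop 49, enqueue [none], visited so far: [16, 12, 18, 5, 17, 28, 4, 22, 48, 3, 49]
Result: [16, 12, 18, 5, 17, 28, 4, 22, 48, 3, 49]


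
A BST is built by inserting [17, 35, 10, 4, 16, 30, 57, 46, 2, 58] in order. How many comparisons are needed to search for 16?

Search path for 16: 17 -> 10 -> 16
Found: True
Comparisons: 3


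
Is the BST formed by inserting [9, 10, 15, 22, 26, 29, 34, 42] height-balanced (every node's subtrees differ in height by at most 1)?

Tree (level-order array): [9, None, 10, None, 15, None, 22, None, 26, None, 29, None, 34, None, 42]
Definition: a tree is height-balanced if, at every node, |h(left) - h(right)| <= 1 (empty subtree has height -1).
Bottom-up per-node check:
  node 42: h_left=-1, h_right=-1, diff=0 [OK], height=0
  node 34: h_left=-1, h_right=0, diff=1 [OK], height=1
  node 29: h_left=-1, h_right=1, diff=2 [FAIL (|-1-1|=2 > 1)], height=2
  node 26: h_left=-1, h_right=2, diff=3 [FAIL (|-1-2|=3 > 1)], height=3
  node 22: h_left=-1, h_right=3, diff=4 [FAIL (|-1-3|=4 > 1)], height=4
  node 15: h_left=-1, h_right=4, diff=5 [FAIL (|-1-4|=5 > 1)], height=5
  node 10: h_left=-1, h_right=5, diff=6 [FAIL (|-1-5|=6 > 1)], height=6
  node 9: h_left=-1, h_right=6, diff=7 [FAIL (|-1-6|=7 > 1)], height=7
Node 29 violates the condition: |-1 - 1| = 2 > 1.
Result: Not balanced


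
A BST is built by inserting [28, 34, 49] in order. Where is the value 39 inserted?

Starting tree (level order): [28, None, 34, None, 49]
Insertion path: 28 -> 34 -> 49
Result: insert 39 as left child of 49
Final tree (level order): [28, None, 34, None, 49, 39]


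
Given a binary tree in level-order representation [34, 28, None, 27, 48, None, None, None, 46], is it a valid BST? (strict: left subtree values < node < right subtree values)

Level-order array: [34, 28, None, 27, 48, None, None, None, 46]
Validate using subtree bounds (lo, hi): at each node, require lo < value < hi,
then recurse left with hi=value and right with lo=value.
Preorder trace (stopping at first violation):
  at node 34 with bounds (-inf, +inf): OK
  at node 28 with bounds (-inf, 34): OK
  at node 27 with bounds (-inf, 28): OK
  at node 48 with bounds (28, 34): VIOLATION
Node 48 violates its bound: not (28 < 48 < 34).
Result: Not a valid BST


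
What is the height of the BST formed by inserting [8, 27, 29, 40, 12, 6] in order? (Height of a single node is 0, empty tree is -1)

Insertion order: [8, 27, 29, 40, 12, 6]
Tree (level-order array): [8, 6, 27, None, None, 12, 29, None, None, None, 40]
Compute height bottom-up (empty subtree = -1):
  height(6) = 1 + max(-1, -1) = 0
  height(12) = 1 + max(-1, -1) = 0
  height(40) = 1 + max(-1, -1) = 0
  height(29) = 1 + max(-1, 0) = 1
  height(27) = 1 + max(0, 1) = 2
  height(8) = 1 + max(0, 2) = 3
Height = 3


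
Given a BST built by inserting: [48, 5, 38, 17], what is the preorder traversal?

Tree insertion order: [48, 5, 38, 17]
Tree (level-order array): [48, 5, None, None, 38, 17]
Preorder traversal: [48, 5, 38, 17]


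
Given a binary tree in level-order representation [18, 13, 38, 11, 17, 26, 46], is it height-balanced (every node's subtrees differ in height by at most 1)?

Tree (level-order array): [18, 13, 38, 11, 17, 26, 46]
Definition: a tree is height-balanced if, at every node, |h(left) - h(right)| <= 1 (empty subtree has height -1).
Bottom-up per-node check:
  node 11: h_left=-1, h_right=-1, diff=0 [OK], height=0
  node 17: h_left=-1, h_right=-1, diff=0 [OK], height=0
  node 13: h_left=0, h_right=0, diff=0 [OK], height=1
  node 26: h_left=-1, h_right=-1, diff=0 [OK], height=0
  node 46: h_left=-1, h_right=-1, diff=0 [OK], height=0
  node 38: h_left=0, h_right=0, diff=0 [OK], height=1
  node 18: h_left=1, h_right=1, diff=0 [OK], height=2
All nodes satisfy the balance condition.
Result: Balanced


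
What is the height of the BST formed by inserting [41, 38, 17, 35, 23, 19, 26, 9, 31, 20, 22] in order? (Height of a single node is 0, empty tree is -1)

Insertion order: [41, 38, 17, 35, 23, 19, 26, 9, 31, 20, 22]
Tree (level-order array): [41, 38, None, 17, None, 9, 35, None, None, 23, None, 19, 26, None, 20, None, 31, None, 22]
Compute height bottom-up (empty subtree = -1):
  height(9) = 1 + max(-1, -1) = 0
  height(22) = 1 + max(-1, -1) = 0
  height(20) = 1 + max(-1, 0) = 1
  height(19) = 1 + max(-1, 1) = 2
  height(31) = 1 + max(-1, -1) = 0
  height(26) = 1 + max(-1, 0) = 1
  height(23) = 1 + max(2, 1) = 3
  height(35) = 1 + max(3, -1) = 4
  height(17) = 1 + max(0, 4) = 5
  height(38) = 1 + max(5, -1) = 6
  height(41) = 1 + max(6, -1) = 7
Height = 7


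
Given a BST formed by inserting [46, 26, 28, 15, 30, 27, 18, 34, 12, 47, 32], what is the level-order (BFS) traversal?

Tree insertion order: [46, 26, 28, 15, 30, 27, 18, 34, 12, 47, 32]
Tree (level-order array): [46, 26, 47, 15, 28, None, None, 12, 18, 27, 30, None, None, None, None, None, None, None, 34, 32]
BFS from the root, enqueuing left then right child of each popped node:
  queue [46] -> pop 46, enqueue [26, 47], visited so far: [46]
  queue [26, 47] -> pop 26, enqueue [15, 28], visited so far: [46, 26]
  queue [47, 15, 28] -> pop 47, enqueue [none], visited so far: [46, 26, 47]
  queue [15, 28] -> pop 15, enqueue [12, 18], visited so far: [46, 26, 47, 15]
  queue [28, 12, 18] -> pop 28, enqueue [27, 30], visited so far: [46, 26, 47, 15, 28]
  queue [12, 18, 27, 30] -> pop 12, enqueue [none], visited so far: [46, 26, 47, 15, 28, 12]
  queue [18, 27, 30] -> pop 18, enqueue [none], visited so far: [46, 26, 47, 15, 28, 12, 18]
  queue [27, 30] -> pop 27, enqueue [none], visited so far: [46, 26, 47, 15, 28, 12, 18, 27]
  queue [30] -> pop 30, enqueue [34], visited so far: [46, 26, 47, 15, 28, 12, 18, 27, 30]
  queue [34] -> pop 34, enqueue [32], visited so far: [46, 26, 47, 15, 28, 12, 18, 27, 30, 34]
  queue [32] -> pop 32, enqueue [none], visited so far: [46, 26, 47, 15, 28, 12, 18, 27, 30, 34, 32]
Result: [46, 26, 47, 15, 28, 12, 18, 27, 30, 34, 32]


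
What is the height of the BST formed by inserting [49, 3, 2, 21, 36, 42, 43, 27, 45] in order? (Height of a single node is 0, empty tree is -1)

Insertion order: [49, 3, 2, 21, 36, 42, 43, 27, 45]
Tree (level-order array): [49, 3, None, 2, 21, None, None, None, 36, 27, 42, None, None, None, 43, None, 45]
Compute height bottom-up (empty subtree = -1):
  height(2) = 1 + max(-1, -1) = 0
  height(27) = 1 + max(-1, -1) = 0
  height(45) = 1 + max(-1, -1) = 0
  height(43) = 1 + max(-1, 0) = 1
  height(42) = 1 + max(-1, 1) = 2
  height(36) = 1 + max(0, 2) = 3
  height(21) = 1 + max(-1, 3) = 4
  height(3) = 1 + max(0, 4) = 5
  height(49) = 1 + max(5, -1) = 6
Height = 6


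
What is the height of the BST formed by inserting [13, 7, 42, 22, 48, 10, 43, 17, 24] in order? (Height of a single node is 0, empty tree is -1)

Insertion order: [13, 7, 42, 22, 48, 10, 43, 17, 24]
Tree (level-order array): [13, 7, 42, None, 10, 22, 48, None, None, 17, 24, 43]
Compute height bottom-up (empty subtree = -1):
  height(10) = 1 + max(-1, -1) = 0
  height(7) = 1 + max(-1, 0) = 1
  height(17) = 1 + max(-1, -1) = 0
  height(24) = 1 + max(-1, -1) = 0
  height(22) = 1 + max(0, 0) = 1
  height(43) = 1 + max(-1, -1) = 0
  height(48) = 1 + max(0, -1) = 1
  height(42) = 1 + max(1, 1) = 2
  height(13) = 1 + max(1, 2) = 3
Height = 3


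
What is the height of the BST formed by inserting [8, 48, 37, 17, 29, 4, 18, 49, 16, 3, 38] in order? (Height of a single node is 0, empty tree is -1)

Insertion order: [8, 48, 37, 17, 29, 4, 18, 49, 16, 3, 38]
Tree (level-order array): [8, 4, 48, 3, None, 37, 49, None, None, 17, 38, None, None, 16, 29, None, None, None, None, 18]
Compute height bottom-up (empty subtree = -1):
  height(3) = 1 + max(-1, -1) = 0
  height(4) = 1 + max(0, -1) = 1
  height(16) = 1 + max(-1, -1) = 0
  height(18) = 1 + max(-1, -1) = 0
  height(29) = 1 + max(0, -1) = 1
  height(17) = 1 + max(0, 1) = 2
  height(38) = 1 + max(-1, -1) = 0
  height(37) = 1 + max(2, 0) = 3
  height(49) = 1 + max(-1, -1) = 0
  height(48) = 1 + max(3, 0) = 4
  height(8) = 1 + max(1, 4) = 5
Height = 5


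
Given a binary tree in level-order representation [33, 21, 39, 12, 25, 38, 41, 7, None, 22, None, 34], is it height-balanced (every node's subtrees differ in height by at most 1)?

Tree (level-order array): [33, 21, 39, 12, 25, 38, 41, 7, None, 22, None, 34]
Definition: a tree is height-balanced if, at every node, |h(left) - h(right)| <= 1 (empty subtree has height -1).
Bottom-up per-node check:
  node 7: h_left=-1, h_right=-1, diff=0 [OK], height=0
  node 12: h_left=0, h_right=-1, diff=1 [OK], height=1
  node 22: h_left=-1, h_right=-1, diff=0 [OK], height=0
  node 25: h_left=0, h_right=-1, diff=1 [OK], height=1
  node 21: h_left=1, h_right=1, diff=0 [OK], height=2
  node 34: h_left=-1, h_right=-1, diff=0 [OK], height=0
  node 38: h_left=0, h_right=-1, diff=1 [OK], height=1
  node 41: h_left=-1, h_right=-1, diff=0 [OK], height=0
  node 39: h_left=1, h_right=0, diff=1 [OK], height=2
  node 33: h_left=2, h_right=2, diff=0 [OK], height=3
All nodes satisfy the balance condition.
Result: Balanced


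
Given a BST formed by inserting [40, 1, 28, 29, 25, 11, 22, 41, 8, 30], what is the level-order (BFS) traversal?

Tree insertion order: [40, 1, 28, 29, 25, 11, 22, 41, 8, 30]
Tree (level-order array): [40, 1, 41, None, 28, None, None, 25, 29, 11, None, None, 30, 8, 22]
BFS from the root, enqueuing left then right child of each popped node:
  queue [40] -> pop 40, enqueue [1, 41], visited so far: [40]
  queue [1, 41] -> pop 1, enqueue [28], visited so far: [40, 1]
  queue [41, 28] -> pop 41, enqueue [none], visited so far: [40, 1, 41]
  queue [28] -> pop 28, enqueue [25, 29], visited so far: [40, 1, 41, 28]
  queue [25, 29] -> pop 25, enqueue [11], visited so far: [40, 1, 41, 28, 25]
  queue [29, 11] -> pop 29, enqueue [30], visited so far: [40, 1, 41, 28, 25, 29]
  queue [11, 30] -> pop 11, enqueue [8, 22], visited so far: [40, 1, 41, 28, 25, 29, 11]
  queue [30, 8, 22] -> pop 30, enqueue [none], visited so far: [40, 1, 41, 28, 25, 29, 11, 30]
  queue [8, 22] -> pop 8, enqueue [none], visited so far: [40, 1, 41, 28, 25, 29, 11, 30, 8]
  queue [22] -> pop 22, enqueue [none], visited so far: [40, 1, 41, 28, 25, 29, 11, 30, 8, 22]
Result: [40, 1, 41, 28, 25, 29, 11, 30, 8, 22]


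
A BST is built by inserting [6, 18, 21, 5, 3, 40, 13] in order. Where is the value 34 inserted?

Starting tree (level order): [6, 5, 18, 3, None, 13, 21, None, None, None, None, None, 40]
Insertion path: 6 -> 18 -> 21 -> 40
Result: insert 34 as left child of 40
Final tree (level order): [6, 5, 18, 3, None, 13, 21, None, None, None, None, None, 40, 34]


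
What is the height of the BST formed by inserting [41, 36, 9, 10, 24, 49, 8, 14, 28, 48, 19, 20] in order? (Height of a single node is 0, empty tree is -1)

Insertion order: [41, 36, 9, 10, 24, 49, 8, 14, 28, 48, 19, 20]
Tree (level-order array): [41, 36, 49, 9, None, 48, None, 8, 10, None, None, None, None, None, 24, 14, 28, None, 19, None, None, None, 20]
Compute height bottom-up (empty subtree = -1):
  height(8) = 1 + max(-1, -1) = 0
  height(20) = 1 + max(-1, -1) = 0
  height(19) = 1 + max(-1, 0) = 1
  height(14) = 1 + max(-1, 1) = 2
  height(28) = 1 + max(-1, -1) = 0
  height(24) = 1 + max(2, 0) = 3
  height(10) = 1 + max(-1, 3) = 4
  height(9) = 1 + max(0, 4) = 5
  height(36) = 1 + max(5, -1) = 6
  height(48) = 1 + max(-1, -1) = 0
  height(49) = 1 + max(0, -1) = 1
  height(41) = 1 + max(6, 1) = 7
Height = 7


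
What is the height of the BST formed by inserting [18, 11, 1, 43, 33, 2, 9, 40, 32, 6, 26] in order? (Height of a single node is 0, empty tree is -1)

Insertion order: [18, 11, 1, 43, 33, 2, 9, 40, 32, 6, 26]
Tree (level-order array): [18, 11, 43, 1, None, 33, None, None, 2, 32, 40, None, 9, 26, None, None, None, 6]
Compute height bottom-up (empty subtree = -1):
  height(6) = 1 + max(-1, -1) = 0
  height(9) = 1 + max(0, -1) = 1
  height(2) = 1 + max(-1, 1) = 2
  height(1) = 1 + max(-1, 2) = 3
  height(11) = 1 + max(3, -1) = 4
  height(26) = 1 + max(-1, -1) = 0
  height(32) = 1 + max(0, -1) = 1
  height(40) = 1 + max(-1, -1) = 0
  height(33) = 1 + max(1, 0) = 2
  height(43) = 1 + max(2, -1) = 3
  height(18) = 1 + max(4, 3) = 5
Height = 5


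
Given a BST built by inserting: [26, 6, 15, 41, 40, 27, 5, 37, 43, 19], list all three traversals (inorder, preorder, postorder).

Tree insertion order: [26, 6, 15, 41, 40, 27, 5, 37, 43, 19]
Tree (level-order array): [26, 6, 41, 5, 15, 40, 43, None, None, None, 19, 27, None, None, None, None, None, None, 37]
Inorder (L, root, R): [5, 6, 15, 19, 26, 27, 37, 40, 41, 43]
Preorder (root, L, R): [26, 6, 5, 15, 19, 41, 40, 27, 37, 43]
Postorder (L, R, root): [5, 19, 15, 6, 37, 27, 40, 43, 41, 26]
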